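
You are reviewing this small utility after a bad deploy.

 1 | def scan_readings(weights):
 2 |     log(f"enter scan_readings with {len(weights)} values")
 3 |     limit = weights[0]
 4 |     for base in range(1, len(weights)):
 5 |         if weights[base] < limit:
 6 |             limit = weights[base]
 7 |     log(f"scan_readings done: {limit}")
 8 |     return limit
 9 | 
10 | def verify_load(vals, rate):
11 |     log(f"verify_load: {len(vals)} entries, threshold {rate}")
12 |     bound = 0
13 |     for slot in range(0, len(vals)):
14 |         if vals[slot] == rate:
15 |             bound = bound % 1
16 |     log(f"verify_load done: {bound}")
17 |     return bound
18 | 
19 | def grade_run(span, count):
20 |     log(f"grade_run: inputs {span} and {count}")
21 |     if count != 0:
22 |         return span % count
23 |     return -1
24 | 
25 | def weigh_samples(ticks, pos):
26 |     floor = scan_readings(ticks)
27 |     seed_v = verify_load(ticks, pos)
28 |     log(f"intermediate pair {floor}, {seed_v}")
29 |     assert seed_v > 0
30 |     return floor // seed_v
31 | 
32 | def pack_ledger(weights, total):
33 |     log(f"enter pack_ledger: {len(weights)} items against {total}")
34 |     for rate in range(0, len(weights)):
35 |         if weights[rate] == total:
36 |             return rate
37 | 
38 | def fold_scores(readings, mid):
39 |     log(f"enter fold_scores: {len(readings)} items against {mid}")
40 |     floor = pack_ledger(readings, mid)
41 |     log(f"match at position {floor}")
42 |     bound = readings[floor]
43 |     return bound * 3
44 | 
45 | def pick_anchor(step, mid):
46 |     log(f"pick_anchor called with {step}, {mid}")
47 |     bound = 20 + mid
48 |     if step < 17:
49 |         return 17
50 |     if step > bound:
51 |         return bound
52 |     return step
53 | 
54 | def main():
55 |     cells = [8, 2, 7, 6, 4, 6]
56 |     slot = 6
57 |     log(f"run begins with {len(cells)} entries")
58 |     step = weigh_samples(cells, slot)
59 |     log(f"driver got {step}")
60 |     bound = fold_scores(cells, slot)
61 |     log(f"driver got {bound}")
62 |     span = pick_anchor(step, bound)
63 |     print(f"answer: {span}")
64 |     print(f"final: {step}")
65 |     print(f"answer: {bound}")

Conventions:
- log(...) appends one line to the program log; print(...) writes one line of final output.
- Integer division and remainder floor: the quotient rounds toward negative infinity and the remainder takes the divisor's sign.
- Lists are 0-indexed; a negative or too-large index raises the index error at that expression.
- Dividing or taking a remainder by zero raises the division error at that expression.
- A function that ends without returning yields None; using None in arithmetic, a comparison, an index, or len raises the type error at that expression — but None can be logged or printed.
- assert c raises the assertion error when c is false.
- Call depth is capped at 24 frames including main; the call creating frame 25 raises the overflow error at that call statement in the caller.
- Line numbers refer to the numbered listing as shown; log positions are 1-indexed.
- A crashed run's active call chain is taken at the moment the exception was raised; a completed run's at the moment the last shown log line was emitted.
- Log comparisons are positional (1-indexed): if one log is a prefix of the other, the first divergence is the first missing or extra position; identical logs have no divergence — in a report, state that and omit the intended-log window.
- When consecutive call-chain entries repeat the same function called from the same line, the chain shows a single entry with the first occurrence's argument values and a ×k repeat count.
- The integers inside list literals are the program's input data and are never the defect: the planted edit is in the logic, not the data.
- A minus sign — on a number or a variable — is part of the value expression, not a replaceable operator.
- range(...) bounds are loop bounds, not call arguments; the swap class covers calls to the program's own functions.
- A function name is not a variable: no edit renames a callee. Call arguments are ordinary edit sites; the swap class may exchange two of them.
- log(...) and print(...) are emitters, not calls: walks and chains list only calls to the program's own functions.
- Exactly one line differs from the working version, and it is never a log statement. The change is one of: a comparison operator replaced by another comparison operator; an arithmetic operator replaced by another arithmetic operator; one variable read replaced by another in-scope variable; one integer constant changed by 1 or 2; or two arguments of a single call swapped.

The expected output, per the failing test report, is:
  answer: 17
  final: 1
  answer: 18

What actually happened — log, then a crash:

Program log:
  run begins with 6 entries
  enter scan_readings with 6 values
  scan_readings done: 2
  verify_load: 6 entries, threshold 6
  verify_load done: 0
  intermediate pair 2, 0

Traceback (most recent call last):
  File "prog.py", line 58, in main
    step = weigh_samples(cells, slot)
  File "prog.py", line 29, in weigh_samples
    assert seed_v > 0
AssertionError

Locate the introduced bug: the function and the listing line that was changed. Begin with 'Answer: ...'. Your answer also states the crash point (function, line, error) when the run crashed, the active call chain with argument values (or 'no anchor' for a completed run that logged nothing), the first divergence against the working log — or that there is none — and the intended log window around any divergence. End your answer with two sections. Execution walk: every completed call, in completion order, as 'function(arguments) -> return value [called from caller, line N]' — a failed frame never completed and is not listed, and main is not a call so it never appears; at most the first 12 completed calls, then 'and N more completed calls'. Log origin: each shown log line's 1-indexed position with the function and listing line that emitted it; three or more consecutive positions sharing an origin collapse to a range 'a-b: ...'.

Answer: the defect is in verify_load at line 15.
Key observation: At log position 5 the runs split — shown 'verify_load done: 0', but the working version logs 'verify_load done: 2'.
Crash: weigh_samples, line 29, AssertionError.
Call chain: main -> weigh_samples([8, 2, 7, 6, 4, 6], 6) (called at line 58).
First divergence: at position 5 the run shows 'verify_load done: 0' where the working version logs 'verify_load done: 2'.
Intended log window:
  3: scan_readings done: 2
  4: verify_load: 6 entries, threshold 6
  5: verify_load done: 2
  6: intermediate pair 2, 2
Execution walk:
  scan_readings([8, 2, 7, 6, 4, 6]) -> 2  [called from weigh_samples, line 26]
  verify_load([8, 2, 7, 6, 4, 6], 6) -> 0  [called from weigh_samples, line 27]
Log origin:
  1: from main, line 57
  2: from scan_readings, line 2
  3: from scan_readings, line 7
  4: from verify_load, line 11
  5: from verify_load, line 16
  6: from weigh_samples, line 28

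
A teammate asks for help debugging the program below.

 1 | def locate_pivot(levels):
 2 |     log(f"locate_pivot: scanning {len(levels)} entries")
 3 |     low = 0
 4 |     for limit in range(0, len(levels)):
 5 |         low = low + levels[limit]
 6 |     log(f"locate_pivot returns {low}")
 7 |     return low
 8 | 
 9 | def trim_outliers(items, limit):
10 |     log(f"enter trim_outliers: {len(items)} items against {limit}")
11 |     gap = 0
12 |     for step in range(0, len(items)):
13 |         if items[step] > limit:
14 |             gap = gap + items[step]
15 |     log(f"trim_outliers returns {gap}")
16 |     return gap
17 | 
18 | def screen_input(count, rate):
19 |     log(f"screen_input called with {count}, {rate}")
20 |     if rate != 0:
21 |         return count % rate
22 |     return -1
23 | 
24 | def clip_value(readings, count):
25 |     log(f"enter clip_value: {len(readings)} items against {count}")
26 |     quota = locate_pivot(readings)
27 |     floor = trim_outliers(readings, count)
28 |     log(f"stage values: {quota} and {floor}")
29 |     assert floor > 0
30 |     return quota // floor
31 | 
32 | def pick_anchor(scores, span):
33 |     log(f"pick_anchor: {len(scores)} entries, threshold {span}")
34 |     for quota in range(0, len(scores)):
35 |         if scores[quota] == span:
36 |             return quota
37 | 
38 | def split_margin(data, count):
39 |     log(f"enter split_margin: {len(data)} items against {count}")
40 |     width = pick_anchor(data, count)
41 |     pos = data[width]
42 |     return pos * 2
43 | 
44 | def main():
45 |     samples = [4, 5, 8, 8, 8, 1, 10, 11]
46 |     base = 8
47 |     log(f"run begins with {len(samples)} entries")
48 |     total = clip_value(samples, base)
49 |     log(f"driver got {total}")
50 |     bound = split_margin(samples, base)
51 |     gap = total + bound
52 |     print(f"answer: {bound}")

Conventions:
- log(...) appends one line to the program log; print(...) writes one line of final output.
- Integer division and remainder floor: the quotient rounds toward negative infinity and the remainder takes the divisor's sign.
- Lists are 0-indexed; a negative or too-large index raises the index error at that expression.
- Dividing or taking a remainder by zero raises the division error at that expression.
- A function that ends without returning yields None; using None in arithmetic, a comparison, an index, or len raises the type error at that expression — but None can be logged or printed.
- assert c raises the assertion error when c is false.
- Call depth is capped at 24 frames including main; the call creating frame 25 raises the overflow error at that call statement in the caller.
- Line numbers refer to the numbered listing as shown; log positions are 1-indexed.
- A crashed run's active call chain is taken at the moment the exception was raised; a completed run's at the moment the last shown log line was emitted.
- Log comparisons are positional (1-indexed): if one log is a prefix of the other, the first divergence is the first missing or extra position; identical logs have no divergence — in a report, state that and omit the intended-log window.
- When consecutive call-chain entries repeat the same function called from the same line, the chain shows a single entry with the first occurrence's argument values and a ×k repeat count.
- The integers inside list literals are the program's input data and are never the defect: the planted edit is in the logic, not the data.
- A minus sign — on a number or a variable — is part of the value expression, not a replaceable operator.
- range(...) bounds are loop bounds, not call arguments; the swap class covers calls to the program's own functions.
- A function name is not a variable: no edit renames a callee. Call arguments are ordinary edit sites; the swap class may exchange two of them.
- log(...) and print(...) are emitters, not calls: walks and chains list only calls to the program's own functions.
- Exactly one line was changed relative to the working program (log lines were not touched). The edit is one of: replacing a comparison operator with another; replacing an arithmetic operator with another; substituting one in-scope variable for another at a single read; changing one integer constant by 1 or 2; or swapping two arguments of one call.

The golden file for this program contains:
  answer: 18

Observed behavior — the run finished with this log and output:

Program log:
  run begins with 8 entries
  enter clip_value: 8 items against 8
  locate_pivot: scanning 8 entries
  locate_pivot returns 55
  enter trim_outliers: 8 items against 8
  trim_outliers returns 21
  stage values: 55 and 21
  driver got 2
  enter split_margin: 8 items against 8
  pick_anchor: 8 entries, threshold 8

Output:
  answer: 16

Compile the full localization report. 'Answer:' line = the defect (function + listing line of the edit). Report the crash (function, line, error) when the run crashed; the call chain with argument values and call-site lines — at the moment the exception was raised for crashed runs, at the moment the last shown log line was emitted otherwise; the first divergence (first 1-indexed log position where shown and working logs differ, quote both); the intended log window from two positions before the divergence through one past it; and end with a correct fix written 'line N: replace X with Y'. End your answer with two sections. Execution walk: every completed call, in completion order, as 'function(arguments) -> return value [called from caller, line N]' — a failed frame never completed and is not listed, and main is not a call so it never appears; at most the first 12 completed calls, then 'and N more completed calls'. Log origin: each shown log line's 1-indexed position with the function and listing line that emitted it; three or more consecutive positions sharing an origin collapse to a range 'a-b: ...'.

Answer: the defect is in main at line 52.
Key fact: Every logged value matches the working version; the printed result is what differs.
Call chain: main -> split_margin([4, 5, 8, 8, 8, 1, 10, 11], 8) (called at line 50) -> pick_anchor([4, 5, 8, 8, 8, 1, 10, 11], 8) (called at line 40).
First divergence: none — the logs agree in full.
Execution walk:
  locate_pivot([4, 5, 8, 8, 8, 1, 10, 11]) -> 55  [called from clip_value, line 26]
  trim_outliers([4, 5, 8, 8, 8, 1, 10, 11], 8) -> 21  [called from clip_value, line 27]
  clip_value([4, 5, 8, 8, 8, 1, 10, 11], 8) -> 2  [called from main, line 48]
  pick_anchor([4, 5, 8, 8, 8, 1, 10, 11], 8) -> 2  [called from split_margin, line 40]
  split_margin([4, 5, 8, 8, 8, 1, 10, 11], 8) -> 16  [called from main, line 50]
Origin of each log line:
  1 — main, line 47
  2 — clip_value, line 25
  3 — locate_pivot, line 2
  4 — locate_pivot, line 6
  5 — trim_outliers, line 10
  6 — trim_outliers, line 15
  7 — clip_value, line 28
  8 — main, line 49
  9 — split_margin, line 39
  10 — pick_anchor, line 33
A correct fix: line 52: replace `bound` with `gap`.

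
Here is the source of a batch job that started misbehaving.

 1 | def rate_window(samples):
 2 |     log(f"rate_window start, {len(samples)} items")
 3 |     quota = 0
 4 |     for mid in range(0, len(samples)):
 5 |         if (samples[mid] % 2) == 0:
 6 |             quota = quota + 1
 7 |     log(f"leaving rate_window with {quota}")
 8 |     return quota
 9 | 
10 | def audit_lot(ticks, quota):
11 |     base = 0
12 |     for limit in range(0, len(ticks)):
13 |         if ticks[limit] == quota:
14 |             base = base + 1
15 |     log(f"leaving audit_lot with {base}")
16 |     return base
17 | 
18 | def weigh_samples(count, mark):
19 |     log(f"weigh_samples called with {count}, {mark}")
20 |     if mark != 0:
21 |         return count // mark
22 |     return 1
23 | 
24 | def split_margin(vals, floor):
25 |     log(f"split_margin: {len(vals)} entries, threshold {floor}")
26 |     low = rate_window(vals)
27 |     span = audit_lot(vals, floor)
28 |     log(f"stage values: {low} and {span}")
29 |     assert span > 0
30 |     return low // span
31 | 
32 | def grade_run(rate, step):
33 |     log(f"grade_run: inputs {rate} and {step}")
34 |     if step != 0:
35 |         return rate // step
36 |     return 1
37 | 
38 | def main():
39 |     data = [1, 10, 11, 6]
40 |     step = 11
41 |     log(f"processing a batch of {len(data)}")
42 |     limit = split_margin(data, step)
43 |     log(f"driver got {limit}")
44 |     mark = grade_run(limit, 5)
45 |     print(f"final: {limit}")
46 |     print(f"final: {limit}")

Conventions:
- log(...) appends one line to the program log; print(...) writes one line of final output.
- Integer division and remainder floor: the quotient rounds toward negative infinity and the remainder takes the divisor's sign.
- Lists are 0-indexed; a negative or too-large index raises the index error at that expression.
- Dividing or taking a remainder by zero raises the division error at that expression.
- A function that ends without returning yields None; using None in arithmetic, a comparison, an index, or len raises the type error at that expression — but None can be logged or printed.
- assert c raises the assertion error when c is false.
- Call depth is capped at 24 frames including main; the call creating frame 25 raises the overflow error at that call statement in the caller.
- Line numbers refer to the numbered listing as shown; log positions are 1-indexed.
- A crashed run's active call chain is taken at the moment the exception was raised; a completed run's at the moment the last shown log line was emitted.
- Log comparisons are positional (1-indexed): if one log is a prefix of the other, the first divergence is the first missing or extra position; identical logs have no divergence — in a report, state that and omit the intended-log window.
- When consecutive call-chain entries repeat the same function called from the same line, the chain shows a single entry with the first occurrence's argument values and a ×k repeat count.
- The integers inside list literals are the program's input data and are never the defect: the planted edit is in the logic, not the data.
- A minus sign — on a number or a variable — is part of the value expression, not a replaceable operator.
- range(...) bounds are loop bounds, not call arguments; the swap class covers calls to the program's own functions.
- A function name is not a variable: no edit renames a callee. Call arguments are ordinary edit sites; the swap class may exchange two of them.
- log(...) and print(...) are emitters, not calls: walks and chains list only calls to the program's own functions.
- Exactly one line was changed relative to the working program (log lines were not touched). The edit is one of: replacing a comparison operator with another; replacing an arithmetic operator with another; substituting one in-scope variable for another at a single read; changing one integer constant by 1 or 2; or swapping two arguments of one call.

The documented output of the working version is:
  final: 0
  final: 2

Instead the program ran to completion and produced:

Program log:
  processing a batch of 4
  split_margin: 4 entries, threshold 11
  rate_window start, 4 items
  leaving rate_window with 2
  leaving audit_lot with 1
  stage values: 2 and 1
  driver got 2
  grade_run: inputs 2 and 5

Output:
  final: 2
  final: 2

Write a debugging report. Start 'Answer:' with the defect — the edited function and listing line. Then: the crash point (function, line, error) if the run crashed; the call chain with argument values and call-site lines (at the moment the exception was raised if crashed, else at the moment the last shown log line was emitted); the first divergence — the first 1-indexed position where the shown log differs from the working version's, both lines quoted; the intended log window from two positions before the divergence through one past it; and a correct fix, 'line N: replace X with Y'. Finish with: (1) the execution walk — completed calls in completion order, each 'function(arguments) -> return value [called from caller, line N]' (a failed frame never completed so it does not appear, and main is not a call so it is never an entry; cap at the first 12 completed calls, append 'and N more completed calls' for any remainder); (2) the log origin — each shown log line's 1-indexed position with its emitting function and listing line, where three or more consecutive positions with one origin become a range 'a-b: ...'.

Answer: the defect is in main at line 45.
Key fact: Nothing in the log betrays the bug — only the output does.
Call chain: main -> grade_run(2, 5) (called at line 44).
First divergence: none — the logs agree in full.
Execution walk:
  rate_window([1, 10, 11, 6]) -> 2  [called from split_margin, line 26]
  audit_lot([1, 10, 11, 6], 11) -> 1  [called from split_margin, line 27]
  split_margin([1, 10, 11, 6], 11) -> 2  [called from main, line 42]
  grade_run(2, 5) -> 0  [called from main, line 44]
Origin of each log line:
  1: emitted by main (line 41)
  2: emitted by split_margin (line 25)
  3: emitted by rate_window (line 2)
  4: emitted by rate_window (line 7)
  5: emitted by audit_lot (line 15)
  6: emitted by split_margin (line 28)
  7: emitted by main (line 43)
  8: emitted by grade_run (line 33)
A correct fix: line 45: replace `limit` with `mark`.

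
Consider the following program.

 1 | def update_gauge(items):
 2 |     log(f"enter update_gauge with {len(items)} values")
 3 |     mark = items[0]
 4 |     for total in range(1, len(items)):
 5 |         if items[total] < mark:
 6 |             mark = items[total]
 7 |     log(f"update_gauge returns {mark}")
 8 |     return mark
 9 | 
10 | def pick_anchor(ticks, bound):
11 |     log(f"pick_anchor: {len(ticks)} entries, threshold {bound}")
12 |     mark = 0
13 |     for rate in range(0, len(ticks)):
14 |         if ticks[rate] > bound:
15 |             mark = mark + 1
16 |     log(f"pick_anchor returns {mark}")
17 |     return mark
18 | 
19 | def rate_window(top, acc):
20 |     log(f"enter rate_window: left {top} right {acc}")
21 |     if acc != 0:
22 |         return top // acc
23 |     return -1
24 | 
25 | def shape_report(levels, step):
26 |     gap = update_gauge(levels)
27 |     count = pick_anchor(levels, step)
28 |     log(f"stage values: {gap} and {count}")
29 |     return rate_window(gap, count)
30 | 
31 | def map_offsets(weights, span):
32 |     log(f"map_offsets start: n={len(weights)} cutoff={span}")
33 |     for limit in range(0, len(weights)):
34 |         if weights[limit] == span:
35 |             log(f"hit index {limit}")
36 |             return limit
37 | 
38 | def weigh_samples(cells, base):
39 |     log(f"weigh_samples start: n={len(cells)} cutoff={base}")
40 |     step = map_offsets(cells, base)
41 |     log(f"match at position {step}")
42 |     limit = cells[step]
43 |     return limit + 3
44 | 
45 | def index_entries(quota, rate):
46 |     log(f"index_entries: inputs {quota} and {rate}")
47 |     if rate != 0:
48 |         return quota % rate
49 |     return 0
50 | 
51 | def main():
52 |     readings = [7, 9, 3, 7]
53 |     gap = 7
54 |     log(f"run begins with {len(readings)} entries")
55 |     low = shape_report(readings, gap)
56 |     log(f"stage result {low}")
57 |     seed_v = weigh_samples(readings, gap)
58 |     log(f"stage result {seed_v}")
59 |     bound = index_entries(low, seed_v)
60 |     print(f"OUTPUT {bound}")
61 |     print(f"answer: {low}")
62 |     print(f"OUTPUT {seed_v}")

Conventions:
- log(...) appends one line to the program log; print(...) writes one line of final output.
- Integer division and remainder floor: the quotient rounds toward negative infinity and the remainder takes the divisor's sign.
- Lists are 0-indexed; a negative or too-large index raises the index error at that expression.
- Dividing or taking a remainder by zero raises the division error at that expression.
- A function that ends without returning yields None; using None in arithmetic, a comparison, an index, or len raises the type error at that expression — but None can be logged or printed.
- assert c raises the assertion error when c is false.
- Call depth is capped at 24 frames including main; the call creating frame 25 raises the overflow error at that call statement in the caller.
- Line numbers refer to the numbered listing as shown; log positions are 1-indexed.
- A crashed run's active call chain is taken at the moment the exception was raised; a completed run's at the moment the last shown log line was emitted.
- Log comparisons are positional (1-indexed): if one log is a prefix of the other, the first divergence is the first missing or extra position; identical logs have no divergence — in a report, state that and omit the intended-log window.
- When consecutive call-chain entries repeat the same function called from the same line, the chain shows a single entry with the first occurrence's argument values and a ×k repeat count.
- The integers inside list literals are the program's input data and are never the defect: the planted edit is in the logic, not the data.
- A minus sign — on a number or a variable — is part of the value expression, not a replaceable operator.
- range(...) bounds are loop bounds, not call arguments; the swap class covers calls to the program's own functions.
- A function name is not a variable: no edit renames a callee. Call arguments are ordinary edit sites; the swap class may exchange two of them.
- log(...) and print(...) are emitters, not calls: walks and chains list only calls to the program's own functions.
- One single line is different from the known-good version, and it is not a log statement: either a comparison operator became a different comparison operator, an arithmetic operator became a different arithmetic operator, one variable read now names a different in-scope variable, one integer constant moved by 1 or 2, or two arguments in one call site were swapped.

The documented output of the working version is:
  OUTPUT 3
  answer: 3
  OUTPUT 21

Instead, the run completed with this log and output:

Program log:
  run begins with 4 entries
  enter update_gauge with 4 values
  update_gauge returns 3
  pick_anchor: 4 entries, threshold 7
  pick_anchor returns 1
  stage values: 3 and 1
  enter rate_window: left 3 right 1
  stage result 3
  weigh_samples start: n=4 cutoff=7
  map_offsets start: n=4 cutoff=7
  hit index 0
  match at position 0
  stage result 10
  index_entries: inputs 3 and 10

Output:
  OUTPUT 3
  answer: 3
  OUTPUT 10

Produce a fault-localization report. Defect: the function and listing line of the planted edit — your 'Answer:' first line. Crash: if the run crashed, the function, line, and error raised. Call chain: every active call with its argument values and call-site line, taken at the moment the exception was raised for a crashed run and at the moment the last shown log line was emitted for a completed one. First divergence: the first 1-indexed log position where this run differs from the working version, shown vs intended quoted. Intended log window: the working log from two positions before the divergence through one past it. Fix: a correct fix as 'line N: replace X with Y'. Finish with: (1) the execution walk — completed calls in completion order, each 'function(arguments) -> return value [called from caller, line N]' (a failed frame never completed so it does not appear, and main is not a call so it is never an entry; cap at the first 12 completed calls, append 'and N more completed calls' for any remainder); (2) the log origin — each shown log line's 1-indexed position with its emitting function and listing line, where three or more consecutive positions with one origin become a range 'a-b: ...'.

Answer: the defect is in weigh_samples at line 43.
The tell: Everything matches until log position 13, which reads 'stage result 10' in place of 'stage result 21'.
Call chain: main -> index_entries(3, 10) (called at line 59).
First divergence: position 13 — the shown line 'stage result 10' should read 'stage result 21'.
Intended log window:
  11: hit index 0
  12: match at position 0
  13: stage result 21
  14: index_entries: inputs 3 and 21
Execution walk:
  update_gauge([7, 9, 3, 7]) -> 3  [called from shape_report, line 26]
  pick_anchor([7, 9, 3, 7], 7) -> 1  [called from shape_report, line 27]
  rate_window(3, 1) -> 3  [called from shape_report, line 29]
  shape_report([7, 9, 3, 7], 7) -> 3  [called from main, line 55]
  map_offsets([7, 9, 3, 7], 7) -> 0  [called from weigh_samples, line 40]
  weigh_samples([7, 9, 3, 7], 7) -> 10  [called from main, line 57]
  index_entries(3, 10) -> 3  [called from main, line 59]
Log line origins:
  1: emitted by main (line 54)
  2: emitted by update_gauge (line 2)
  3: emitted by update_gauge (line 7)
  4: emitted by pick_anchor (line 11)
  5: emitted by pick_anchor (line 16)
  6: emitted by shape_report (line 28)
  7: emitted by rate_window (line 20)
  8: emitted by main (line 56)
  9: emitted by weigh_samples (line 39)
  10: emitted by map_offsets (line 32)
  11: emitted by map_offsets (line 35)
  12: emitted by weigh_samples (line 41)
  13: emitted by main (line 58)
  14: emitted by index_entries (line 46)
A correct fix: line 43: replace `+` with `*`.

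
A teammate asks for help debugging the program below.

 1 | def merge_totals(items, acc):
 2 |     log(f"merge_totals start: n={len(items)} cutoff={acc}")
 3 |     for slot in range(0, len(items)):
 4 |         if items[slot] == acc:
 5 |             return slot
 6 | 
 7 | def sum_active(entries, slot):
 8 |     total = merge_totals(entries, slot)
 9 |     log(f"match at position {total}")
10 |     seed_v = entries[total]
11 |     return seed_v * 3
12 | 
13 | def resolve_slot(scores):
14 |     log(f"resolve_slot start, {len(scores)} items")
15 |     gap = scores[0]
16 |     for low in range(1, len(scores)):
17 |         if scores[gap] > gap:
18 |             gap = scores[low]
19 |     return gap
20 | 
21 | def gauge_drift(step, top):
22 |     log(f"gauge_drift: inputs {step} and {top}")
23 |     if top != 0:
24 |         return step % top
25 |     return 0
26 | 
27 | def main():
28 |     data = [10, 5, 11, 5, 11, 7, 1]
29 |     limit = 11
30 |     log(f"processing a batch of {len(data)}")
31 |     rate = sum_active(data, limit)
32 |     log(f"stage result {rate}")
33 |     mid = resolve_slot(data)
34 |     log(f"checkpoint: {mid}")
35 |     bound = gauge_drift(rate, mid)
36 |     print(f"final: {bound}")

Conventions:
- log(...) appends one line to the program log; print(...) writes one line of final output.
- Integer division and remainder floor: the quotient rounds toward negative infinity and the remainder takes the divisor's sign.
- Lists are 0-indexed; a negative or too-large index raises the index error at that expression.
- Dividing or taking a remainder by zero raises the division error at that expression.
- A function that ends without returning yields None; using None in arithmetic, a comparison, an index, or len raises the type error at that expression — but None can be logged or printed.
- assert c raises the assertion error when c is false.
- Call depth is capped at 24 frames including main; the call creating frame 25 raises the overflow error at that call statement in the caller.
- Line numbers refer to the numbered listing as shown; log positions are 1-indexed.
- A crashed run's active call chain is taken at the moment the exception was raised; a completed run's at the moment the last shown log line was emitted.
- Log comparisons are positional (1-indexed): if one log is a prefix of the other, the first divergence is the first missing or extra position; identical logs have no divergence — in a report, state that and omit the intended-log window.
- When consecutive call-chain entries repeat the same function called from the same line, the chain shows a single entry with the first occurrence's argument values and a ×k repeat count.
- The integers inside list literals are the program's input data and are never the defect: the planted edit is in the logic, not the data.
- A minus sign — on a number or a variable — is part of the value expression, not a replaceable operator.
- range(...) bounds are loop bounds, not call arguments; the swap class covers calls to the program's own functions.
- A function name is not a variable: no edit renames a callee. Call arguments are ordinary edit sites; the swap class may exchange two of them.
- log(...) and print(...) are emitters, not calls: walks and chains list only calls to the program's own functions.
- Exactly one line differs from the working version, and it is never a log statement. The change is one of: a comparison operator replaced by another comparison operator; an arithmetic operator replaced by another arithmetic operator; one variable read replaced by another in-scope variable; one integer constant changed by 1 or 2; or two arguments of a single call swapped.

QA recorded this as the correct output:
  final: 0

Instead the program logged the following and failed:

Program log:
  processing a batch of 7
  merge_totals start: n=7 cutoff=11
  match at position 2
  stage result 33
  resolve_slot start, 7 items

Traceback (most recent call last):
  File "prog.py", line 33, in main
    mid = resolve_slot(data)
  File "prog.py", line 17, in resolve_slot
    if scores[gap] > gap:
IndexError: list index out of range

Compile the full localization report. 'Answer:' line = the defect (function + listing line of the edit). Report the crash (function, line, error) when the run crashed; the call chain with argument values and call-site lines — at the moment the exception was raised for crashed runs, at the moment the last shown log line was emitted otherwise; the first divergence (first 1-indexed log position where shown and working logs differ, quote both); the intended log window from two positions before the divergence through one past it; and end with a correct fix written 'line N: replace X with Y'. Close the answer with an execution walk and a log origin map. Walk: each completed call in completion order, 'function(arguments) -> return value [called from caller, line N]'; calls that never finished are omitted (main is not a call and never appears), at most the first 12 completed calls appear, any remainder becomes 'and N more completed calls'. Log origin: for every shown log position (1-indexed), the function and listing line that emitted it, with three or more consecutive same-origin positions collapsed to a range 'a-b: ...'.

Answer: the defect is in resolve_slot at line 17.
Key observation: After 5 matching log lines the faulty run goes silent, while the working version continues with 'checkpoint: 11'.
Crash: resolve_slot, line 17, IndexError.
Call chain: main -> resolve_slot([10, 5, 11, 5, 11, 7, 1]) (called at line 33).
First divergence: position 6 — after 5 matching lines the faulty run goes silent; intended next line 'checkpoint: 11'.
Intended log window:
  4: stage result 33
  5: resolve_slot start, 7 items
  6: checkpoint: 11
  7: gauge_drift: inputs 33 and 11
Execution walk:
  merge_totals([10, 5, 11, 5, 11, 7, 1], 11) -> 2  [called from sum_active, line 8]
  sum_active([10, 5, 11, 5, 11, 7, 1], 11) -> 33  [called from main, line 31]
Origin of each log line:
  1: emitted by main (line 30)
  2: emitted by merge_totals (line 2)
  3: emitted by sum_active (line 9)
  4: emitted by main (line 32)
  5: emitted by resolve_slot (line 14)
A correct fix: line 17: replace `scores[gap]` with `scores[low]`.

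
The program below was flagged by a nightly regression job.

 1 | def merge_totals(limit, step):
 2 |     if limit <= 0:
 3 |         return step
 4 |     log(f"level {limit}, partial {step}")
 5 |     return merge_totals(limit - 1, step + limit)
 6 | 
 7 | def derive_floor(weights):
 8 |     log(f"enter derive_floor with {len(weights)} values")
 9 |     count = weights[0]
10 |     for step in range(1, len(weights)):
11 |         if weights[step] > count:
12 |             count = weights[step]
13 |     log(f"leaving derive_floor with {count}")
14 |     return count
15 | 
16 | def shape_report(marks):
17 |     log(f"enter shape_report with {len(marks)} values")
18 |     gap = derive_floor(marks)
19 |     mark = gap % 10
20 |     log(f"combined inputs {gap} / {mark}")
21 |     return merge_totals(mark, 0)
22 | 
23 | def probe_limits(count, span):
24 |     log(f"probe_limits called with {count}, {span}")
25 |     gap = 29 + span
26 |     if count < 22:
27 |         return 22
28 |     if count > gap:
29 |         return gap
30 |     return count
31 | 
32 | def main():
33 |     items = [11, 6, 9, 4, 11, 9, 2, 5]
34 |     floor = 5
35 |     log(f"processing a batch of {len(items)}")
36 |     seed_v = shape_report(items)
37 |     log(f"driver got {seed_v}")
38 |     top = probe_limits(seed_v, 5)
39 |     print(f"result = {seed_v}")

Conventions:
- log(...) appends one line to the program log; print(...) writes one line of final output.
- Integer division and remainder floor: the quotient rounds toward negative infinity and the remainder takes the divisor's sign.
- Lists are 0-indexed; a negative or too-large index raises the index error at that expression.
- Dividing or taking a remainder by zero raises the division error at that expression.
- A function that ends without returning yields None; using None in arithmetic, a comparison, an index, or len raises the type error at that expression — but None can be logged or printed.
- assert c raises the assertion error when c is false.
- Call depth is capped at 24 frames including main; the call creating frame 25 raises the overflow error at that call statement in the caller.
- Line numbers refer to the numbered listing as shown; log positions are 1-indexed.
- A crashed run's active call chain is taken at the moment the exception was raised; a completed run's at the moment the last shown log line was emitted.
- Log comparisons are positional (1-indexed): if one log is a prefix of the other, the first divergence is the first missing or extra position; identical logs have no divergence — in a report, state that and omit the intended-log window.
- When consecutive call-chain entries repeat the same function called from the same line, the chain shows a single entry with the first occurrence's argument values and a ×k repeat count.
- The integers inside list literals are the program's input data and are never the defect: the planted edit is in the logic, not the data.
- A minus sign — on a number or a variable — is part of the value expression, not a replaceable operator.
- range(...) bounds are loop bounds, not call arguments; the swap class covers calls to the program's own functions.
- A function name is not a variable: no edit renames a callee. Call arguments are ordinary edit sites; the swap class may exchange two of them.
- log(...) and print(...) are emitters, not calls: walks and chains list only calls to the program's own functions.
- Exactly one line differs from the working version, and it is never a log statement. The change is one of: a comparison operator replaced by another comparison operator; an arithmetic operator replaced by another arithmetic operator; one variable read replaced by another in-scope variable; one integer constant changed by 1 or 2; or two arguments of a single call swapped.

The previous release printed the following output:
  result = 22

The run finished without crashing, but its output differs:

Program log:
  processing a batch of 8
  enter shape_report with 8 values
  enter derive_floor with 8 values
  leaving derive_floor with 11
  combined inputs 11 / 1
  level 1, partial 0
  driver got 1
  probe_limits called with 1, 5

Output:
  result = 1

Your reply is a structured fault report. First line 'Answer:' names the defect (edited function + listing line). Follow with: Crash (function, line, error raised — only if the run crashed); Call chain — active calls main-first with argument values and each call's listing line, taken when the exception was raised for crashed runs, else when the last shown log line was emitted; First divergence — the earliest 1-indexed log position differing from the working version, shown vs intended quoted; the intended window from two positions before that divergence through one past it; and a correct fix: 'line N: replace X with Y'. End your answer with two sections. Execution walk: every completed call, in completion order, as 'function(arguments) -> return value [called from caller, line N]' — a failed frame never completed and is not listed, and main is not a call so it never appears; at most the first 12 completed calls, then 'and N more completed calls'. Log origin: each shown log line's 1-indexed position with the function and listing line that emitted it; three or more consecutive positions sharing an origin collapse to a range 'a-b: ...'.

Answer: the defect is in main at line 39.
The tell: Log streams are identical — the defect surfaces only in the printed output.
Call chain: main -> probe_limits(1, 5) (called at line 38).
First divergence: there is none — every log position agrees.
Execution walk:
  derive_floor([11, 6, 9, 4, 11, 9, 2, 5]) -> 11  [called from shape_report, line 18]
  merge_totals(0, 1) -> 1  [called from merge_totals, line 5]
  merge_totals(1, 0) -> 1  [called from shape_report, line 21]
  shape_report([11, 6, 9, 4, 11, 9, 2, 5]) -> 1  [called from main, line 36]
  probe_limits(1, 5) -> 22  [called from main, line 38]
Origin of each log line:
  1: logged in main at line 35
  2: logged in shape_report at line 17
  3: logged in derive_floor at line 8
  4: logged in derive_floor at line 13
  5: logged in shape_report at line 20
  6: logged in merge_totals at line 4
  7: logged in main at line 37
  8: logged in probe_limits at line 24
A correct fix: line 39: replace `seed_v` with `top`.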